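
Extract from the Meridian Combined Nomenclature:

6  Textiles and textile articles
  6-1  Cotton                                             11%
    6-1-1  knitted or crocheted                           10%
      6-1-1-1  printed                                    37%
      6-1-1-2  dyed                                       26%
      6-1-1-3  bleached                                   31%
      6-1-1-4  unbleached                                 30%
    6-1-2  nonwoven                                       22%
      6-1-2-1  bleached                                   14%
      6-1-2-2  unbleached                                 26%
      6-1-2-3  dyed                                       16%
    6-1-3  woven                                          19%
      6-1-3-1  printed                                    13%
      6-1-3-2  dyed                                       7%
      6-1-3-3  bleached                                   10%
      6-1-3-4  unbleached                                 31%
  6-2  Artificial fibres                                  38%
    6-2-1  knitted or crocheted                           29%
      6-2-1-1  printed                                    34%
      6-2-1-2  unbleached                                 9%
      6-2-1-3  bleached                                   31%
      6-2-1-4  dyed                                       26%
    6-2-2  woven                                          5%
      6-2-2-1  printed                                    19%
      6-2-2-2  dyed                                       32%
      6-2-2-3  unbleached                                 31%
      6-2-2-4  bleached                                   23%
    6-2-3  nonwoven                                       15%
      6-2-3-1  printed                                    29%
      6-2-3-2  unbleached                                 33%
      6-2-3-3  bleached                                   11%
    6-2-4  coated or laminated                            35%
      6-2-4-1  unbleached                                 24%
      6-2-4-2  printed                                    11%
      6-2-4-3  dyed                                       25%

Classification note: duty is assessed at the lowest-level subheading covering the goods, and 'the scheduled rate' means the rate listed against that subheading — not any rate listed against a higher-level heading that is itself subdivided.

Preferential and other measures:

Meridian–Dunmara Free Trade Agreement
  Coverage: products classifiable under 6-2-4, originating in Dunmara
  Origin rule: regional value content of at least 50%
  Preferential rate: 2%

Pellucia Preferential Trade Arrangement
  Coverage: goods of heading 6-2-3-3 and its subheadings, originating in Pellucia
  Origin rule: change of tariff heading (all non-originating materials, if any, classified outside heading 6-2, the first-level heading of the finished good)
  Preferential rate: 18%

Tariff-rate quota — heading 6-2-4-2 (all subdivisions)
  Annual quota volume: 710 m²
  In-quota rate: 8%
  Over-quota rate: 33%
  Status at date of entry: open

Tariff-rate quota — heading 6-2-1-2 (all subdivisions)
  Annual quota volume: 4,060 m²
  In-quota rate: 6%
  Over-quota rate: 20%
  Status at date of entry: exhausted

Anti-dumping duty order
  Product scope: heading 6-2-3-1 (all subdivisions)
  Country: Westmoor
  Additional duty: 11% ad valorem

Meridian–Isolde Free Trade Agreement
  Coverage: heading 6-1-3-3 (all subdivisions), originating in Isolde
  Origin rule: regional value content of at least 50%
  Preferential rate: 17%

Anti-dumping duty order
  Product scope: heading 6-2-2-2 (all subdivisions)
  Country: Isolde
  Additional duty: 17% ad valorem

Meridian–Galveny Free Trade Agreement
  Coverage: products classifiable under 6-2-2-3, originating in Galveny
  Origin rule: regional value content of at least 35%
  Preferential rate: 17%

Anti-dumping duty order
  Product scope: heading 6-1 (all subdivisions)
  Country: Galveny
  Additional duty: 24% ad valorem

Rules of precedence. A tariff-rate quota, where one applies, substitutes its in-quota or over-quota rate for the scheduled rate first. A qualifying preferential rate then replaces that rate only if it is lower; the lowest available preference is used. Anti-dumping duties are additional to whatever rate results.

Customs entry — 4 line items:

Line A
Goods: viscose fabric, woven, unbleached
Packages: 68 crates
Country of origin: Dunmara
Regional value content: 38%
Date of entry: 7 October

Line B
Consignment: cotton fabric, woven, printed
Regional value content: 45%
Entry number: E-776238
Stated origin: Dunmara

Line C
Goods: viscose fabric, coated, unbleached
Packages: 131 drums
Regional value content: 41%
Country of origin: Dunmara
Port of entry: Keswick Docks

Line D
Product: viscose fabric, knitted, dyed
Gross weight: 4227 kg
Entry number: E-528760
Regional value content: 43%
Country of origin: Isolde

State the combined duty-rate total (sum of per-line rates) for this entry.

Line A: viscose → 6-2; woven → 6-2-2; unbleached → 6-2-2-3. Scheduled 31%. Dunmara agreement on 6-2-4: 6-2-2-3 not covered. → 31%.
Line B: cotton → 6-1; woven → 6-1-3; printed → 6-1-3-1. Scheduled 13%. Dunmara agreement on 6-2-4: 6-1-3-1 not covered. → 13%.
Line C: viscose → 6-2; coated → 6-2-4; unbleached → 6-2-4-1. Scheduled 24%. Dunmara agreement on 6-2-4: RVC < 50%. → 24%.
Line D: viscose → 6-2; knitted → 6-2-1; dyed → 6-2-1-4. Scheduled 26%. Isolde agreement on 6-1-3-3: 6-2-1-4 not covered. → 26%.
Sum: 31% + 13% + 24% + 26% = 94%.

94%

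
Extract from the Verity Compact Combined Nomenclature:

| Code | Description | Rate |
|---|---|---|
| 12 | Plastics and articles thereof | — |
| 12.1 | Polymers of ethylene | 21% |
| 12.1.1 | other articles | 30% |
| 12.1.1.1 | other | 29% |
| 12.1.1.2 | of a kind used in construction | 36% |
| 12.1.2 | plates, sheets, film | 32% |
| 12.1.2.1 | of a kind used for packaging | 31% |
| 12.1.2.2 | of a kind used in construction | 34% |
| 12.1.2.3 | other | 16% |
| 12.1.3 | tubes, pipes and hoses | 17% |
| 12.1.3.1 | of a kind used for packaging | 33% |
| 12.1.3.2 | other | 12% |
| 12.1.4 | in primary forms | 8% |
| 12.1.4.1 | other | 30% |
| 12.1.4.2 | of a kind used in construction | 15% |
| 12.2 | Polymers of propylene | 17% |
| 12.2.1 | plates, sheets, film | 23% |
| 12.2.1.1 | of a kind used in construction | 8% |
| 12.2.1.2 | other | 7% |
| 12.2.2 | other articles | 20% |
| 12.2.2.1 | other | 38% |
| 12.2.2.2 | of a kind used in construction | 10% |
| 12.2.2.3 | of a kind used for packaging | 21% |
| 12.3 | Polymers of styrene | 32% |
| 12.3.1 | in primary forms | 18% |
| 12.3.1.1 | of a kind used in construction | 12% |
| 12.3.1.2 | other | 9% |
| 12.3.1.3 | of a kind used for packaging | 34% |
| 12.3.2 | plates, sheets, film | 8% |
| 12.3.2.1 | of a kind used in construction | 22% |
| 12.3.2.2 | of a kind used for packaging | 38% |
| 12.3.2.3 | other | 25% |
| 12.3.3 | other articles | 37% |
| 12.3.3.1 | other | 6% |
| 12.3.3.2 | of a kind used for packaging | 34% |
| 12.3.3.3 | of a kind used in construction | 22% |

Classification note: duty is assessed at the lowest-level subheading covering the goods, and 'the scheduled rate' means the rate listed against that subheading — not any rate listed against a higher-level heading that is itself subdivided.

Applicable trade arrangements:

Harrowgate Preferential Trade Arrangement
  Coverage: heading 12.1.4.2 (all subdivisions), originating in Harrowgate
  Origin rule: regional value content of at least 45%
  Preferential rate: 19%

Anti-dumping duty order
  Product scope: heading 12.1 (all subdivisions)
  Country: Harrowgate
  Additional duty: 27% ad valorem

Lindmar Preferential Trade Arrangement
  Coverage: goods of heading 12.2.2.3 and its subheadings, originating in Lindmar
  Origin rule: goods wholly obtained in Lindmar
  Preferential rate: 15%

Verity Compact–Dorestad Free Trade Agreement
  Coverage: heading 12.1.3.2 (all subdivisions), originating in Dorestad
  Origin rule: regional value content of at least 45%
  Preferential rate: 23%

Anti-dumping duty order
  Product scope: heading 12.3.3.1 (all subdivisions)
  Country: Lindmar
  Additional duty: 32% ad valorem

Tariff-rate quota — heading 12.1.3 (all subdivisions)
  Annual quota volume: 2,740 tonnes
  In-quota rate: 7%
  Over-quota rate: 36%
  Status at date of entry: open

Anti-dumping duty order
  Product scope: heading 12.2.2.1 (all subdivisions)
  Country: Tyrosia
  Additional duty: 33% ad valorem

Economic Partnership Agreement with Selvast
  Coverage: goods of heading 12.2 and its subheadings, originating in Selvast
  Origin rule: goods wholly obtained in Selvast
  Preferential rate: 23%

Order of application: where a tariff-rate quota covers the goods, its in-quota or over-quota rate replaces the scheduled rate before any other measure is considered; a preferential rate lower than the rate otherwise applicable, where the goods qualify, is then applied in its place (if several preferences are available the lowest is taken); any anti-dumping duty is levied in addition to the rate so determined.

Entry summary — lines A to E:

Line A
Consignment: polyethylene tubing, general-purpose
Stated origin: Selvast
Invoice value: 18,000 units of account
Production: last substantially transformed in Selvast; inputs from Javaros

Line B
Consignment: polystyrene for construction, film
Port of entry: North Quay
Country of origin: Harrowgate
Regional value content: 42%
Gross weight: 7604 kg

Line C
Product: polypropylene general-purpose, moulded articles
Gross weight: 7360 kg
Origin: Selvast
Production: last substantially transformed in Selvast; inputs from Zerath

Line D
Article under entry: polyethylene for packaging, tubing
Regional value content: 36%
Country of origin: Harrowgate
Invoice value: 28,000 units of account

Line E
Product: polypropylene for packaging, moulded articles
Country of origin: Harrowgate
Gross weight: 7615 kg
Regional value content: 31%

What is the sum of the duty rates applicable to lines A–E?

Line A: polyethylene → 12.1; tubing → 12.1.3; general-purpose → 12.1.3.2. Scheduled 12%. quota on 12.1.3 open → in-quota 7%; Selvast agreement on 12.2: 12.1.3.2 not covered. → 7%.
Line B: polystyrene → 12.3; film → 12.3.2; for construction → 12.3.2.1. Scheduled 22%. Harrowgate agreement on 12.1.4.2: 12.3.2.1 not covered. → 22%.
Line C: polypropylene → 12.2; moulded articles → 12.2.2; general-purpose → 12.2.2.1. Scheduled 38%. Selvast agreement on 12.2: not wholly obtained. → 38%.
Line D: polyethylene → 12.1; tubing → 12.1.3; for packaging → 12.1.3.1. Scheduled 33%. quota on 12.1.3 open → in-quota 7%; Harrowgate agreement on 12.1.4.2: 12.1.3.1 not covered; anti-dumping (Harrowgate, 12.1): +27%; total 7% + 27% = 34%. → 34%.
Line E: polypropylene → 12.2; moulded articles → 12.2.2; for packaging → 12.2.2.3. Scheduled 21%. Harrowgate agreement on 12.1.4.2: 12.2.2.3 not covered. → 21%.
Sum: 7% + 22% + 38% + 34% + 21% = 122%.

122%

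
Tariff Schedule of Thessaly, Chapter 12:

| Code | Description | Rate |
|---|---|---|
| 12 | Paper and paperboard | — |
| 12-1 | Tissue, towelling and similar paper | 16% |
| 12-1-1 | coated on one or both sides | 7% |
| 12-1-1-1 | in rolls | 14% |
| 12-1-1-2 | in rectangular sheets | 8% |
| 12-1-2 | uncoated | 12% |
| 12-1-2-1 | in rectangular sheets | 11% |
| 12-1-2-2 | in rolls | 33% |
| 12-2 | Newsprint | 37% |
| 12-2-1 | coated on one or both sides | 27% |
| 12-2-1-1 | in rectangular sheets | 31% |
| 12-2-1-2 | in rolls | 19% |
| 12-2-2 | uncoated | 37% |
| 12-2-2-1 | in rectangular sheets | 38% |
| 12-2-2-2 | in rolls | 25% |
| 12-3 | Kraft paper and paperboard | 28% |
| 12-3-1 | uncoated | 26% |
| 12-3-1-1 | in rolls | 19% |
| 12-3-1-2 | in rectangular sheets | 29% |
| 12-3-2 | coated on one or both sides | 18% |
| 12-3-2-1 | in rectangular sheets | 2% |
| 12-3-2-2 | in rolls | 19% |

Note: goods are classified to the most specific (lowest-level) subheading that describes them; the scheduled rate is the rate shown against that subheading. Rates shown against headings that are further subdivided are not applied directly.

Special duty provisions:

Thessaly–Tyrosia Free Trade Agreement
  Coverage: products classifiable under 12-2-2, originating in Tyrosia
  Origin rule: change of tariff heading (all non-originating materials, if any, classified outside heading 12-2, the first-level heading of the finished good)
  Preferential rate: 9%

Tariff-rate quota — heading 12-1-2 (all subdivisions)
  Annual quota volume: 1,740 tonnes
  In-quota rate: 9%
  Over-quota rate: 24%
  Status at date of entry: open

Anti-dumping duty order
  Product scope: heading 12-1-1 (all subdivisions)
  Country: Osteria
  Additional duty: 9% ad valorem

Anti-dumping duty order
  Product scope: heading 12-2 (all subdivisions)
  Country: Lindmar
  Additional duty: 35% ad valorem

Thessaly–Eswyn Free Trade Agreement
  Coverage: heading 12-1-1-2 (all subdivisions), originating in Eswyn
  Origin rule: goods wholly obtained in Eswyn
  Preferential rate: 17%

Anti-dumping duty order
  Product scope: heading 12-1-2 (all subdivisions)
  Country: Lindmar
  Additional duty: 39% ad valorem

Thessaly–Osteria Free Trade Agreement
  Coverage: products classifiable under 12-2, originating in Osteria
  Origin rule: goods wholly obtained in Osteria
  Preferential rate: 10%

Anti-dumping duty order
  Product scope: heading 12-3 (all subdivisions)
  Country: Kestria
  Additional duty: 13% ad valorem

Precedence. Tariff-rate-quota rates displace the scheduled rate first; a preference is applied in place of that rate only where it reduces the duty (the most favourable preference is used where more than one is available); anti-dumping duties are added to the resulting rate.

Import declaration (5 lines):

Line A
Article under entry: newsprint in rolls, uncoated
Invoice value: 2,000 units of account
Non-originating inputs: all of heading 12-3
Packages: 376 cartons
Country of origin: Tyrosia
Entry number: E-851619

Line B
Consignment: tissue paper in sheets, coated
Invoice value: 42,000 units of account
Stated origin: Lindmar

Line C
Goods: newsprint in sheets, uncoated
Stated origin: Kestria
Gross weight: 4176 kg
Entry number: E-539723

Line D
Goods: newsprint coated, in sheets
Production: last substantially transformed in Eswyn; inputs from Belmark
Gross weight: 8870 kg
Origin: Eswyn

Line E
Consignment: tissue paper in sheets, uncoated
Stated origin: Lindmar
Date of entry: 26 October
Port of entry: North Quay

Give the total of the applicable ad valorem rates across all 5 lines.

Line A: newsprint → 12-2; uncoated → 12-2-2; in rolls → 12-2-2-2. Scheduled 25%. Tyrosia agreement on 12-2-2: CTH met → 9% available; preferential 9%. → 9%.
Line B: tissue paper → 12-1; coated → 12-1-1; in sheets → 12-1-1-2. Scheduled 8%. No special measure applies. → 8%.
Line C: newsprint → 12-2; uncoated → 12-2-2; in sheets → 12-2-2-1. Scheduled 38%. No special measure applies. → 38%.
Line D: newsprint → 12-2; coated → 12-2-1; in sheets → 12-2-1-1. Scheduled 31%. Eswyn agreement on 12-1-1-2: 12-2-1-1 not covered. → 31%.
Line E: tissue paper → 12-1; uncoated → 12-1-2; in sheets → 12-1-2-1. Scheduled 11%. quota on 12-1-2 open → in-quota 9%; anti-dumping (Lindmar, 12-1-2): +39%; total 9% + 39% = 48%. → 48%.
Sum: 9% + 8% + 38% + 31% + 48% = 134%.

134%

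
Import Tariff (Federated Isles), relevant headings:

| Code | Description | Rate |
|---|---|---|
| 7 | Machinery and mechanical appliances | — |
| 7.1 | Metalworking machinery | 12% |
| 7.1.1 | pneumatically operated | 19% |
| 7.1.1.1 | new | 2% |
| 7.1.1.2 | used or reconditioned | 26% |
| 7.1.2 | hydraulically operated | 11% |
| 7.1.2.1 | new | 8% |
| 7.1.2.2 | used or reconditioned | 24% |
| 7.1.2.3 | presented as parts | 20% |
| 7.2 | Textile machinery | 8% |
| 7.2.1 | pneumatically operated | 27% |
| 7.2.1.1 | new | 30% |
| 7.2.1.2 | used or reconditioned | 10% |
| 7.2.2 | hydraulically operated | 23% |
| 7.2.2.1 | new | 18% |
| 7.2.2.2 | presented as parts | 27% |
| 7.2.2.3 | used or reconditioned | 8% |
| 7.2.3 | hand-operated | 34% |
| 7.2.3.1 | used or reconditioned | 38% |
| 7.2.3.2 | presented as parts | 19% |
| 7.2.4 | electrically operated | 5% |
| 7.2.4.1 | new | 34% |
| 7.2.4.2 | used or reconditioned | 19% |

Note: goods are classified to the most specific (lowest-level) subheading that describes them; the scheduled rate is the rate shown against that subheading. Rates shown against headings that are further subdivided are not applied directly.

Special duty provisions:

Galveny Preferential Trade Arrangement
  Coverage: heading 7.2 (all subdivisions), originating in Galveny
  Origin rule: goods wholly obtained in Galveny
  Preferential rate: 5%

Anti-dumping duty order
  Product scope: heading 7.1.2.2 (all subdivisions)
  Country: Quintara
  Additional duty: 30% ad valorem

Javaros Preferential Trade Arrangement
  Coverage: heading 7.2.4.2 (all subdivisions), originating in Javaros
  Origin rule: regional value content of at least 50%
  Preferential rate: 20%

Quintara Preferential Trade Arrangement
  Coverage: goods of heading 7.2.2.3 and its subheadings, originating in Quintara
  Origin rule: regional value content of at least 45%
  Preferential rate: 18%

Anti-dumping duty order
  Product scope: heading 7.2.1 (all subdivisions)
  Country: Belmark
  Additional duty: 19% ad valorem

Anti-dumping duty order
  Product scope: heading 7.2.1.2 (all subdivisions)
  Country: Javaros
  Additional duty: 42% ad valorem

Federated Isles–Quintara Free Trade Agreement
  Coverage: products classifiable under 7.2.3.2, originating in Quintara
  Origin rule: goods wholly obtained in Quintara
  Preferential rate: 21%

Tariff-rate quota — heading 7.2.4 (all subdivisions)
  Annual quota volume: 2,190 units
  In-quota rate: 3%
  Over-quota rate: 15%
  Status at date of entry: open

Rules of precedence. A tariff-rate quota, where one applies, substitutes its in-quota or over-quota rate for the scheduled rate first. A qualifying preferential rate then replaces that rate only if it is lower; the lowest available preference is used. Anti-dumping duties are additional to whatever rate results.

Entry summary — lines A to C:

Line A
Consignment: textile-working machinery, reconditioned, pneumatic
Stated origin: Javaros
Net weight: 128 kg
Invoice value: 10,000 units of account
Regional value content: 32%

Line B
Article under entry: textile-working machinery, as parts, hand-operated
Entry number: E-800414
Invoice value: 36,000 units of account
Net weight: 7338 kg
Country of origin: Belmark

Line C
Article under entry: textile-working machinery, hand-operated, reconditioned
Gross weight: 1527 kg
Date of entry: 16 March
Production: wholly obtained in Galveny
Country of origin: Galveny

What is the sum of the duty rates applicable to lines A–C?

76%

Line A: textile-working → 7.2; pneumatic → 7.2.1; reconditioned → 7.2.1.2. Scheduled 10%. Javaros agreement on 7.2.4.2: 7.2.1.2 not covered; anti-dumping (Javaros, 7.2.1.2): +42%; total 10% + 42% = 52%. → 52%.
Line B: textile-working → 7.2; hand-operated → 7.2.3; as parts → 7.2.3.2. Scheduled 19%. No special measure applies. → 19%.
Line C: textile-working → 7.2; hand-operated → 7.2.3; reconditioned → 7.2.3.1. Scheduled 38%. Galveny agreement on 7.2: wholly obtained → 5% available; preferential 5%. → 5%.
Sum: 52% + 19% + 5% = 76%.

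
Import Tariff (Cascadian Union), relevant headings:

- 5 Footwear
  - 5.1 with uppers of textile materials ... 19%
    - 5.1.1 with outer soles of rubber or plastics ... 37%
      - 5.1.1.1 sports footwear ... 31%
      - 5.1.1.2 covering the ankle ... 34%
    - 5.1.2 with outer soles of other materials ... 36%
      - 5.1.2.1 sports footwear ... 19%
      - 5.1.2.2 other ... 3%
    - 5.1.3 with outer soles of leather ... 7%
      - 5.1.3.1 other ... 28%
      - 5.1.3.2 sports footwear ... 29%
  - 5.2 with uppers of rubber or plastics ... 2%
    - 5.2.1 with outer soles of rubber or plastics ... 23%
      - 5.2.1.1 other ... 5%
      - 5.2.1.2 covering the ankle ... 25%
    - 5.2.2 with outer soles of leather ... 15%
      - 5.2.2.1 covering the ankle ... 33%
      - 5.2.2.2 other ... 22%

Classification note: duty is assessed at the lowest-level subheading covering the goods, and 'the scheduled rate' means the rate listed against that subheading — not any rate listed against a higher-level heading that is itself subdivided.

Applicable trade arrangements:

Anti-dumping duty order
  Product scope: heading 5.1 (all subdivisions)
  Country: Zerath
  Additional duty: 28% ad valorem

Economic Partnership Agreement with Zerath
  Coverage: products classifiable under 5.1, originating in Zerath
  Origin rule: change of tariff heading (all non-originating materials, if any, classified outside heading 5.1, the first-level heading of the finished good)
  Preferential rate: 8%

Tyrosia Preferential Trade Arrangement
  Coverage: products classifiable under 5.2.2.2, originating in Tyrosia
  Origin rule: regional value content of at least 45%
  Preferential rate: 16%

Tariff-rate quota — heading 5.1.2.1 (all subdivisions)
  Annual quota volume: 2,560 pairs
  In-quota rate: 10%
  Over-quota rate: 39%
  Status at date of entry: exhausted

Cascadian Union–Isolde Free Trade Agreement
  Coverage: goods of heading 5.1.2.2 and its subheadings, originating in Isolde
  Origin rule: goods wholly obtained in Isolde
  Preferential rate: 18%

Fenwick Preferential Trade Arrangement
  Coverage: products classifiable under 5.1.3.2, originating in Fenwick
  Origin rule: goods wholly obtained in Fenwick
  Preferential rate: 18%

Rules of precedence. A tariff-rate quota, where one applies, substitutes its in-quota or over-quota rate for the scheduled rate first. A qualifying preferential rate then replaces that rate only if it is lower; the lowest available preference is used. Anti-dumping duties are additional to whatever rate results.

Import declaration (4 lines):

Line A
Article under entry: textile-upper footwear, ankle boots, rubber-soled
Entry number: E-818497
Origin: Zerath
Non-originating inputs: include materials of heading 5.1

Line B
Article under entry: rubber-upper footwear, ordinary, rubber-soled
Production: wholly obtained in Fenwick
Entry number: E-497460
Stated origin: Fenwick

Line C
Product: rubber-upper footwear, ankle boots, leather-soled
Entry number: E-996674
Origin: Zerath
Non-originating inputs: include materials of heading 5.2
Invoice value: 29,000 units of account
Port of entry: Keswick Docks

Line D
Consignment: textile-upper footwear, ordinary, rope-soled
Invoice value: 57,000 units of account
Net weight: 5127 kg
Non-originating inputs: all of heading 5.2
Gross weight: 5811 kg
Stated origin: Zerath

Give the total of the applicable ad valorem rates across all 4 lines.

131%

Line A: textile-upper → 5.1; rubber-soled → 5.1.1; ankle boots → 5.1.1.2. Scheduled 34%. Zerath agreement on 5.1: CTH not met; anti-dumping (Zerath, 5.1): +28%; total 34% + 28% = 62%. → 62%.
Line B: rubber-upper → 5.2; rubber-soled → 5.2.1; ordinary → 5.2.1.1. Scheduled 5%. Fenwick agreement on 5.1.3.2: 5.2.1.1 not covered. → 5%.
Line C: rubber-upper → 5.2; leather-soled → 5.2.2; ankle boots → 5.2.2.1. Scheduled 33%. Zerath agreement on 5.1: 5.2.2.1 not covered. → 33%.
Line D: textile-upper → 5.1; rope-soled → 5.1.2; ordinary → 5.1.2.2. Scheduled 3%. Zerath agreement on 5.1: CTH met → 8% available; preference 8% not lower than 3% → no reduction; anti-dumping (Zerath, 5.1): +28%; total 3% + 28% = 31%. → 31%.
Sum: 62% + 5% + 33% + 31% = 131%.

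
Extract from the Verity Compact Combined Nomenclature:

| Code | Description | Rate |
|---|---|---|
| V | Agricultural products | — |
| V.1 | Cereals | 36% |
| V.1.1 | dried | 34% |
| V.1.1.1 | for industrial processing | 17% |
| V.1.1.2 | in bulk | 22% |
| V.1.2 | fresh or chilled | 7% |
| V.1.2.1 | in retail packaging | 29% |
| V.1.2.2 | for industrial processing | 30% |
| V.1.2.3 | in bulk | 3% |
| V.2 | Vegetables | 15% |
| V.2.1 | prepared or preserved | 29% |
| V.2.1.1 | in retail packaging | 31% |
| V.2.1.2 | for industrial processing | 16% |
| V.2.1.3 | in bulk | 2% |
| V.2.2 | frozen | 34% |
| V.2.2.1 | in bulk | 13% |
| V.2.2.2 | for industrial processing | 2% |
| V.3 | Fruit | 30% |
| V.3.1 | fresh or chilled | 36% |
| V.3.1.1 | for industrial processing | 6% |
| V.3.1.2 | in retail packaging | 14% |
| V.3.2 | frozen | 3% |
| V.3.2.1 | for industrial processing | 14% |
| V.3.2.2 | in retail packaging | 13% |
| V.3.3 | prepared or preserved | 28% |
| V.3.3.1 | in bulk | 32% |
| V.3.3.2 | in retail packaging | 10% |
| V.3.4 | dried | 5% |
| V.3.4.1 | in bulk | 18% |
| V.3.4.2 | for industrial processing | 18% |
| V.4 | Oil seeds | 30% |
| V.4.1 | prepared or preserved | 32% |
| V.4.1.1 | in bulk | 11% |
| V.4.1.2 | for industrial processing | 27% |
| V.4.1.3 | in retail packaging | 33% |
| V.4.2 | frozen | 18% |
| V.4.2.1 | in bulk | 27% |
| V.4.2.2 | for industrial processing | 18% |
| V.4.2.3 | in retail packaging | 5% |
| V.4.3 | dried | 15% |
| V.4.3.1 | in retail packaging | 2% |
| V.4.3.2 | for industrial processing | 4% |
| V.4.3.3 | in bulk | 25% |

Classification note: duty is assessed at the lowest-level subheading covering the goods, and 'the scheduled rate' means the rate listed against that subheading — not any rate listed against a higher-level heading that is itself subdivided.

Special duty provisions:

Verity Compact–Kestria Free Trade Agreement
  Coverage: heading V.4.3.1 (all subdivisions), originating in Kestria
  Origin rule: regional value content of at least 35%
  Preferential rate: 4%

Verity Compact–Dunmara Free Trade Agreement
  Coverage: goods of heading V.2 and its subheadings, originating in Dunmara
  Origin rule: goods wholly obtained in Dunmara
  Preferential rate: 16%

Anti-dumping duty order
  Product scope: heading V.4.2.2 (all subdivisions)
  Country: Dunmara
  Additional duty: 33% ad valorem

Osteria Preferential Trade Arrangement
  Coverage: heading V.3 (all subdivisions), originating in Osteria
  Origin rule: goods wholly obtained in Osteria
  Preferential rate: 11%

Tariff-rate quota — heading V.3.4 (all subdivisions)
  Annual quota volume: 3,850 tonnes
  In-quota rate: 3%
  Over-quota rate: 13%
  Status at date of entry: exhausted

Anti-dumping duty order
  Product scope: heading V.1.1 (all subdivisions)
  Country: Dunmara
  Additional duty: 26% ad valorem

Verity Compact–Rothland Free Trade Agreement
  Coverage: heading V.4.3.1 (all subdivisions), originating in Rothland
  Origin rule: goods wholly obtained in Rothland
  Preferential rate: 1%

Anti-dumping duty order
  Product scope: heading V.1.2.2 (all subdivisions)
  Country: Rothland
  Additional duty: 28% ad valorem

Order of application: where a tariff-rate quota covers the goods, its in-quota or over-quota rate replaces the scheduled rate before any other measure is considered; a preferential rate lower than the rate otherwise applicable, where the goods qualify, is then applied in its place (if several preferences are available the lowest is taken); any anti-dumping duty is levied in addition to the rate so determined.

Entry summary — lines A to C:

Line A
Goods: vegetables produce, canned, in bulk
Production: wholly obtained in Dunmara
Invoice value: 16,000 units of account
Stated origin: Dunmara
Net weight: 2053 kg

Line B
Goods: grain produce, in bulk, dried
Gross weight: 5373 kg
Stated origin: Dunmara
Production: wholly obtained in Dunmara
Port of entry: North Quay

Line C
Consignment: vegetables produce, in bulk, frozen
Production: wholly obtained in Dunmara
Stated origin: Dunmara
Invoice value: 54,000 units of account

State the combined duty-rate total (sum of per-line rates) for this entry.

63%

Line A: vegetables → V.2; canned → V.2.1; in bulk → V.2.1.3. Scheduled 2%. Dunmara agreement on V.2: wholly obtained → 16% available; preference 16% not lower than 2% → no reduction. → 2%.
Line B: grain → V.1; dried → V.1.1; in bulk → V.1.1.2. Scheduled 22%. Dunmara agreement on V.2: V.1.1.2 not covered; anti-dumping (Dunmara, V.1.1): +26%; total 22% + 26% = 48%. → 48%.
Line C: vegetables → V.2; frozen → V.2.2; in bulk → V.2.2.1. Scheduled 13%. Dunmara agreement on V.2: wholly obtained → 16% available; preference 16% not lower than 13% → no reduction. → 13%.
Sum: 2% + 48% + 13% = 63%.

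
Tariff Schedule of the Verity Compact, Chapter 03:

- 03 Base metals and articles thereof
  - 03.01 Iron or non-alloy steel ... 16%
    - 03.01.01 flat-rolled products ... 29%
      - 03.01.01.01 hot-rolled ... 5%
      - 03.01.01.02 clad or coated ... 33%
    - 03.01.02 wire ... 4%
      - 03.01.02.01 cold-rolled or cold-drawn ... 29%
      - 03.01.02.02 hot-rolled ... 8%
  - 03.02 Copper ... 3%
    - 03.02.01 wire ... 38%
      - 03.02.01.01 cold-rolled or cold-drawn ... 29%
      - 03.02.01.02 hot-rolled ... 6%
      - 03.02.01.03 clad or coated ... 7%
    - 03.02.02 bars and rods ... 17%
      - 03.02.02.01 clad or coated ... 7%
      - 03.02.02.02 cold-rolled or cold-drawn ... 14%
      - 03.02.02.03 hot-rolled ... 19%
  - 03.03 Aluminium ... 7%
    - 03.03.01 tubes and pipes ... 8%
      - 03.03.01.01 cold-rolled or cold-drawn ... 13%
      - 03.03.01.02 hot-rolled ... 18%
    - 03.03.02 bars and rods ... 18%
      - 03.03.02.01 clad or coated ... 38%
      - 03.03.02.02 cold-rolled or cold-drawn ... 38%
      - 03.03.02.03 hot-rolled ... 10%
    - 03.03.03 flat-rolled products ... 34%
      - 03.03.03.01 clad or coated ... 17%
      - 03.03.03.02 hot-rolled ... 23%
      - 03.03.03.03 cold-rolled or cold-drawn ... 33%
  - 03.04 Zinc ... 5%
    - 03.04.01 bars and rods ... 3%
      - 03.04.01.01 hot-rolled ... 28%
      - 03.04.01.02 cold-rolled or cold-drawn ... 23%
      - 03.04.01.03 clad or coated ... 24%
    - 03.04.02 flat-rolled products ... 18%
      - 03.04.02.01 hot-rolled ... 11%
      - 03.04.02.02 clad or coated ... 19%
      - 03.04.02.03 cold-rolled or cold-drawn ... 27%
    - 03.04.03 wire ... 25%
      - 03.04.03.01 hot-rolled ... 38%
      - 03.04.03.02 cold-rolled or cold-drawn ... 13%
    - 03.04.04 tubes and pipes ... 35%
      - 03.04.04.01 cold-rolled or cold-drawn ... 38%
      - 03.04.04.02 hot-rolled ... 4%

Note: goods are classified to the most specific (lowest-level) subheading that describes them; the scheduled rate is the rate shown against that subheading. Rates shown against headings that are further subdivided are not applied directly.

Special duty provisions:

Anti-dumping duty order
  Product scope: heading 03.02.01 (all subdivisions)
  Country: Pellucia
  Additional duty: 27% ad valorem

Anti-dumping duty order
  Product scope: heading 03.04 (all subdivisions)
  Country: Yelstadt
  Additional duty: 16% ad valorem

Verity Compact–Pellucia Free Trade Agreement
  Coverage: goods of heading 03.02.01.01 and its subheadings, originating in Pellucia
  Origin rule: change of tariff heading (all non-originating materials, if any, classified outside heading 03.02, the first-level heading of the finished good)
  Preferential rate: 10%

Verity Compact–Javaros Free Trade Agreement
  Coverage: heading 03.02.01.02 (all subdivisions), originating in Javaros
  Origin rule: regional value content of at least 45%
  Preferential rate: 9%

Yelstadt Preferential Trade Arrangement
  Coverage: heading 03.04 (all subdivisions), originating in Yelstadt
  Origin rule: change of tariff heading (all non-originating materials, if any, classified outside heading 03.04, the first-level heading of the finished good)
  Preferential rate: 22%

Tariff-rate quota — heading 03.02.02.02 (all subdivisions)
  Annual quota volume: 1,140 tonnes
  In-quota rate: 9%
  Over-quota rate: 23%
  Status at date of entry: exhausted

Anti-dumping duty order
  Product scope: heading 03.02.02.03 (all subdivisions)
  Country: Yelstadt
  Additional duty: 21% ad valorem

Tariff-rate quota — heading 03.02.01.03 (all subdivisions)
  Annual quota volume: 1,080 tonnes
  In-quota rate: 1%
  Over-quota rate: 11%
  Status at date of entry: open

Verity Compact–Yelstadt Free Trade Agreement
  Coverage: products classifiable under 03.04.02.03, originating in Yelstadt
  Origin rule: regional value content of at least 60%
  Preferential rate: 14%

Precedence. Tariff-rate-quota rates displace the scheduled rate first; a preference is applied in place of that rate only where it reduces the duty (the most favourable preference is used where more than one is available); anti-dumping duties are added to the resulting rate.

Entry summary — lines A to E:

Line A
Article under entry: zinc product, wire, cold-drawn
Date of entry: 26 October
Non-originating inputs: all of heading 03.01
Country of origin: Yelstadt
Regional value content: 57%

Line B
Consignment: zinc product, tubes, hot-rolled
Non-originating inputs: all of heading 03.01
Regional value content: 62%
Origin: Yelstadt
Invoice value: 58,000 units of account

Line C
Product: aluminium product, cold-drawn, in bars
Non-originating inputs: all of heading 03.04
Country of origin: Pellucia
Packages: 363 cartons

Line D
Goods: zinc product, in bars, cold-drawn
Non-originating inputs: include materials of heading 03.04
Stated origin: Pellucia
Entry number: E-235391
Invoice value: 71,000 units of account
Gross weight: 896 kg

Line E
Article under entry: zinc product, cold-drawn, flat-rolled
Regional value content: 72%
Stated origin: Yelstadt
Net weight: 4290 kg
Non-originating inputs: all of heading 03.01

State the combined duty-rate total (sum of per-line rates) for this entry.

Line A: zinc → 03.04; wire → 03.04.03; cold-drawn → 03.04.03.02. Scheduled 13%. Yelstadt agreement on 03.04: CTH met → 22% available; Yelstadt agreement on 03.04.02.03: 03.04.03.02 not covered; preference 22% not lower than 13% → no reduction; anti-dumping (Yelstadt, 03.04): +16%; total 13% + 16% = 29%. → 29%.
Line B: zinc → 03.04; tubes → 03.04.04; hot-rolled → 03.04.04.02. Scheduled 4%. Yelstadt agreement on 03.04: CTH met → 22% available; Yelstadt agreement on 03.04.02.03: 03.04.04.02 not covered; preference 22% not lower than 4% → no reduction; anti-dumping (Yelstadt, 03.04): +16%; total 4% + 16% = 20%. → 20%.
Line C: aluminium → 03.03; in bars → 03.03.02; cold-drawn → 03.03.02.02. Scheduled 38%. Pellucia agreement on 03.02.01.01: 03.03.02.02 not covered. → 38%.
Line D: zinc → 03.04; in bars → 03.04.01; cold-drawn → 03.04.01.02. Scheduled 23%. Pellucia agreement on 03.02.01.01: 03.04.01.02 not covered. → 23%.
Line E: zinc → 03.04; flat-rolled → 03.04.02; cold-drawn → 03.04.02.03. Scheduled 27%. Yelstadt agreement on 03.04: CTH met → 22% available; Yelstadt agreement on 03.04.02.03: RVC ≥ 60% → 14% available; preferential 14%; anti-dumping (Yelstadt, 03.04): +16%; total 14% + 16% = 30%. → 30%.
Sum: 29% + 20% + 38% + 23% + 30% = 140%.

140%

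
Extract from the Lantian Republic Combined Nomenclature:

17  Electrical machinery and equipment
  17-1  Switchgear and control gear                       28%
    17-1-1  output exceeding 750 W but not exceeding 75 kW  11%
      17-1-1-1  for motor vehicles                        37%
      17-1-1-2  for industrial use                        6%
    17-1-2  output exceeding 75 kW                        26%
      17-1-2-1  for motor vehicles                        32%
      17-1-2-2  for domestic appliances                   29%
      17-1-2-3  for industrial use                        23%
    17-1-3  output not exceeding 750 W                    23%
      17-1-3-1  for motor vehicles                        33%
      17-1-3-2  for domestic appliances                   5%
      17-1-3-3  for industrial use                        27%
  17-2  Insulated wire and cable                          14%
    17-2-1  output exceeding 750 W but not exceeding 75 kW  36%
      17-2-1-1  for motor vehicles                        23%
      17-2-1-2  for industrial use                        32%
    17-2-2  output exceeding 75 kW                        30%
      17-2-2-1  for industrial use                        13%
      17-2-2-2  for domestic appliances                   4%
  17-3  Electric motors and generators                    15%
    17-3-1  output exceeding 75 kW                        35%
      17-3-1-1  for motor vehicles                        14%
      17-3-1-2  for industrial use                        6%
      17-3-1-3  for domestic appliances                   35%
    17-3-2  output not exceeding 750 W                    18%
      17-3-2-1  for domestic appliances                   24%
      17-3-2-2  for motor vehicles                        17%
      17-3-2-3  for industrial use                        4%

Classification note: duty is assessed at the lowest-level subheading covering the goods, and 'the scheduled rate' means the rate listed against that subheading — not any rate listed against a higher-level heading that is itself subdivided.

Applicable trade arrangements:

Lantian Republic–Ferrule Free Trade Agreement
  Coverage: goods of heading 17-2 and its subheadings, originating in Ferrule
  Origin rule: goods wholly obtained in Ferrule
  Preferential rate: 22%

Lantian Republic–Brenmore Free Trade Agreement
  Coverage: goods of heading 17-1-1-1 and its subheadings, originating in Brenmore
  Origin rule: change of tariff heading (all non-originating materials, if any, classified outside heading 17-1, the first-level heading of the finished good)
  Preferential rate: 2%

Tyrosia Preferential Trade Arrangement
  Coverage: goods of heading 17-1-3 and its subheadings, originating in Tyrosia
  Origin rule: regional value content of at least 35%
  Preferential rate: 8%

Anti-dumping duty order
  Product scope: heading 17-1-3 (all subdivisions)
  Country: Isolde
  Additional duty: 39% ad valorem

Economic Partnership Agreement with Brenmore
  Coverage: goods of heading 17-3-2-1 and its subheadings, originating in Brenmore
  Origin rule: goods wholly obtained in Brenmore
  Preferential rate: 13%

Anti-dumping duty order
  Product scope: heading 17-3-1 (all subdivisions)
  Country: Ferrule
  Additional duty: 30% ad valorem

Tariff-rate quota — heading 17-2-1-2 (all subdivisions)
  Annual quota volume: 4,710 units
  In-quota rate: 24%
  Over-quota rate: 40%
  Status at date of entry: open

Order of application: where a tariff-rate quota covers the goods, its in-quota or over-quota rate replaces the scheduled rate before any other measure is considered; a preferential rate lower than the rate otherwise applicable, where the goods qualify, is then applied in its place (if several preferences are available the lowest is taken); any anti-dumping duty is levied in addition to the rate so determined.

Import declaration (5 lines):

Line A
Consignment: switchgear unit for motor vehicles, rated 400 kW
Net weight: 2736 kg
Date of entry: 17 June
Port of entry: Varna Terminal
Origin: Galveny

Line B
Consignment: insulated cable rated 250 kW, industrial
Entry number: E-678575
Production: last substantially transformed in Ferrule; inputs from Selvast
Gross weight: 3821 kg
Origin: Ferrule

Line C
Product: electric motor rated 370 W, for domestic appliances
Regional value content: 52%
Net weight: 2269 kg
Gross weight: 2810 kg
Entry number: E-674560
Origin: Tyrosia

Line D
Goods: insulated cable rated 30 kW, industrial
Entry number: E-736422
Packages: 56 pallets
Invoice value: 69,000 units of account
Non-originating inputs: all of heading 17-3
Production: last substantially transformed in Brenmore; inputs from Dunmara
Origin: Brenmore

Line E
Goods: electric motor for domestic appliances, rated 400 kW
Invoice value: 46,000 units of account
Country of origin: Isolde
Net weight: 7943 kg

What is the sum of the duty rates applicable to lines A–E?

128%

Line A: switchgear unit → 17-1; rated 400 kW → 17-1-2; for motor vehicles → 17-1-2-1. Scheduled 32%. No special measure applies. → 32%.
Line B: insulated cable → 17-2; rated 250 kW → 17-2-2; industrial → 17-2-2-1. Scheduled 13%. Ferrule agreement on 17-2: not wholly obtained. → 13%.
Line C: electric motor → 17-3; rated 370 W → 17-3-2; for domestic appliances → 17-3-2-1. Scheduled 24%. Tyrosia agreement on 17-1-3: 17-3-2-1 not covered. → 24%.
Line D: insulated cable → 17-2; rated 30 kW → 17-2-1; industrial → 17-2-1-2. Scheduled 32%. quota on 17-2-1-2 open → in-quota 24%; Brenmore agreement on 17-1-1-1: 17-2-1-2 not covered; Brenmore agreement on 17-3-2-1: 17-2-1-2 not covered. → 24%.
Line E: electric motor → 17-3; rated 400 kW → 17-3-1; for domestic appliances → 17-3-1-3. Scheduled 35%. No special measure applies. → 35%.
Sum: 32% + 13% + 24% + 24% + 35% = 128%.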